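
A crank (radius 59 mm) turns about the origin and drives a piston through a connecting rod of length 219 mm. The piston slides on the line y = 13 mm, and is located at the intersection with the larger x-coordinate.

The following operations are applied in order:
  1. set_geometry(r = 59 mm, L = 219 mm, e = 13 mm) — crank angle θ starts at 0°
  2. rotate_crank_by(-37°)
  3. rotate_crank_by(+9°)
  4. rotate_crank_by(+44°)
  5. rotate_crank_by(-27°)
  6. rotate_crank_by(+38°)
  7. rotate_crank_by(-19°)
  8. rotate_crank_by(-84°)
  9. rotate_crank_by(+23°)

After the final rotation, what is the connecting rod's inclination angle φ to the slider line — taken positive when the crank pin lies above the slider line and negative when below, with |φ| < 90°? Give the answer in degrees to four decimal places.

-15.9333

set_geometry: r = 59 mm, L = 219 mm, e = 13 mm; θ ← 0°
rotate_crank_by(-37°): θ ← 0° -37° = -37°
rotate_crank_by(+9°): θ ← -37° +9° = -28°
rotate_crank_by(+44°): θ ← -28° +44° = 16°
rotate_crank_by(-27°): θ ← 16° -27° = -11°
rotate_crank_by(+38°): θ ← -11° +38° = 27°
rotate_crank_by(-19°): θ ← 27° -19° = 8°
rotate_crank_by(-84°): θ ← 8° -84° = -76°
rotate_crank_by(+23°): θ ← -76° +23° = -53°
crank pin P = (r cos θ, r sin θ) = (35.507086, -47.119495)
h = r sin θ − e = -47.119495 − 13 = -60.119495
sin φ = h / L = -60.119495 / 219 = -0.27451824
φ = arcsin(-0.27451824) = -15.933307°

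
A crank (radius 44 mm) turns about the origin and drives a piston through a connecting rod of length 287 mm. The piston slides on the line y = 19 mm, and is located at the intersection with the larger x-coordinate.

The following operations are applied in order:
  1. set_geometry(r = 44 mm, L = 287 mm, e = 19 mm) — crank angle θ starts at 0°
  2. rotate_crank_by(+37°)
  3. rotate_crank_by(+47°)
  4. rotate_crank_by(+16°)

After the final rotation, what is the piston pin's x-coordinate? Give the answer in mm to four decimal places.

set_geometry: r = 44 mm, L = 287 mm, e = 19 mm; θ ← 0°
rotate_crank_by(+37°): θ ← 0° +37° = 37°
rotate_crank_by(+47°): θ ← 37° +47° = 84°
rotate_crank_by(+16°): θ ← 84° +16° = 100°
crank pin P = (r cos θ, r sin θ) = (-7.640520, 43.331541)
h = r sin θ − e = 43.331541 − 19 = 24.331541
x = r cos θ + √(L² − h²) = -7.640520 + √(82369.0 − 592.0239) = -7.640520 + 285.966740 = 278.326220

278.3262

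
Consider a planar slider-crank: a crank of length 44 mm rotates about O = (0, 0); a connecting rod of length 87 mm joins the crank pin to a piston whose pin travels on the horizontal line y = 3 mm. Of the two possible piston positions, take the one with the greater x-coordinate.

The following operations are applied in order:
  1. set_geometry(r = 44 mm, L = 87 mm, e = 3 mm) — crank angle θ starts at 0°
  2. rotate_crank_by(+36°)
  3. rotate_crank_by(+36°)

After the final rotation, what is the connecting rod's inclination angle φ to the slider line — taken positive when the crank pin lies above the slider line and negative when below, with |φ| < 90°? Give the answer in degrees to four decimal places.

26.5201

set_geometry: r = 44 mm, L = 87 mm, e = 3 mm; θ ← 0°
rotate_crank_by(+36°): θ ← 0° +36° = 36°
rotate_crank_by(+36°): θ ← 36° +36° = 72°
crank pin P = (r cos θ, r sin θ) = (13.596748, 41.846487)
h = r sin θ − e = 41.846487 − 3 = 38.846487
sin φ = h / L = 38.846487 / 87 = 0.44651134
φ = arcsin(0.44651134) = 26.520075°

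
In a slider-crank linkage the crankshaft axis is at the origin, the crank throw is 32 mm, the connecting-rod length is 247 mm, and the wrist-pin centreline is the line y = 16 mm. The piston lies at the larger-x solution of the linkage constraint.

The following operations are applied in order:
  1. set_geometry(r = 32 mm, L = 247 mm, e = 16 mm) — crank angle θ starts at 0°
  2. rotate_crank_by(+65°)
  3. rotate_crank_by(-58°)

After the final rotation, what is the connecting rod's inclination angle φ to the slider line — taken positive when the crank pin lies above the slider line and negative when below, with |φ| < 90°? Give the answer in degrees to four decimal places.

set_geometry: r = 32 mm, L = 247 mm, e = 16 mm; θ ← 0°
rotate_crank_by(+65°): θ ← 0° +65° = 65°
rotate_crank_by(-58°): θ ← 65° -58° = 7°
crank pin P = (r cos θ, r sin θ) = (31.761477, 3.899819)
h = r sin θ − e = 3.899819 − 16 = -12.100181
sin φ = h / L = -12.100181 / 247 = -0.04898859
φ = arcsin(-0.04898859) = -2.807963°

-2.8080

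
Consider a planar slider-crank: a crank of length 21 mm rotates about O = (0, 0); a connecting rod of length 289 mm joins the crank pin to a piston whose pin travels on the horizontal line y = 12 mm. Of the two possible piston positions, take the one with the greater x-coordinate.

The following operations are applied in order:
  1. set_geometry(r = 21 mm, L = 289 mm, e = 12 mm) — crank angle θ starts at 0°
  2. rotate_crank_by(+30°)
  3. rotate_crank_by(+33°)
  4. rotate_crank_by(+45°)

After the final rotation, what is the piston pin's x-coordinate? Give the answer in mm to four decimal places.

set_geometry: r = 21 mm, L = 289 mm, e = 12 mm; θ ← 0°
rotate_crank_by(+30°): θ ← 0° +30° = 30°
rotate_crank_by(+33°): θ ← 30° +33° = 63°
rotate_crank_by(+45°): θ ← 63° +45° = 108°
crank pin P = (r cos θ, r sin θ) = (-6.489357, 19.972187)
h = r sin θ − e = 19.972187 − 12 = 7.972187
x = r cos θ + √(L² − h²) = -6.489357 + √(83521.0 − 63.5558) = -6.489357 + 288.890021 = 282.400664

282.4007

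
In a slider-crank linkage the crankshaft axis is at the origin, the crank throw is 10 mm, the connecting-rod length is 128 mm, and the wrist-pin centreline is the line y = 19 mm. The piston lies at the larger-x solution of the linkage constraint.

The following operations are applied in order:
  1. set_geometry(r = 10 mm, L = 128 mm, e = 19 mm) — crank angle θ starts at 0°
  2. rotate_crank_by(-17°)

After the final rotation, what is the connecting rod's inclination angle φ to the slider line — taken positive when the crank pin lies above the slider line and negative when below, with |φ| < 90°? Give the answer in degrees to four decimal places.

set_geometry: r = 10 mm, L = 128 mm, e = 19 mm; θ ← 0°
rotate_crank_by(-17°): θ ← 0° -17° = -17°
crank pin P = (r cos θ, r sin θ) = (9.563048, -2.923717)
h = r sin θ − e = -2.923717 − 19 = -21.923717
sin φ = h / L = -21.923717 / 128 = -0.17127904
φ = arcsin(-0.17127904) = -9.862193°

-9.8622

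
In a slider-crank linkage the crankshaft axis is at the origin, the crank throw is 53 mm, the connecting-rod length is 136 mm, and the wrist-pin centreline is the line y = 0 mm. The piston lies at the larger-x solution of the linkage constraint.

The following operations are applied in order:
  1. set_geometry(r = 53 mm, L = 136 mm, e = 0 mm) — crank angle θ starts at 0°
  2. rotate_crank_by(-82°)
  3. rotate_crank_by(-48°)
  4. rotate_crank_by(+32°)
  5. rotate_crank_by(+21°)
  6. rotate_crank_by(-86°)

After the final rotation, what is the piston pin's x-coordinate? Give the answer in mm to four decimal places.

84.4302

set_geometry: r = 53 mm, L = 136 mm, e = 0 mm; θ ← 0°
rotate_crank_by(-82°): θ ← 0° -82° = -82°
rotate_crank_by(-48°): θ ← -82° -48° = -130°
rotate_crank_by(+32°): θ ← -130° +32° = -98°
rotate_crank_by(+21°): θ ← -98° +21° = -77°
rotate_crank_by(-86°): θ ← -77° -86° = -163°
crank pin P = (r cos θ, r sin θ) = (-50.684152, -15.495700)
h = r sin θ − e = -15.495700 − 0 = -15.495700
x = r cos θ + √(L² − h²) = -50.684152 + √(18496.0 − 240.1167) = -50.684152 + 135.114334 = 84.430182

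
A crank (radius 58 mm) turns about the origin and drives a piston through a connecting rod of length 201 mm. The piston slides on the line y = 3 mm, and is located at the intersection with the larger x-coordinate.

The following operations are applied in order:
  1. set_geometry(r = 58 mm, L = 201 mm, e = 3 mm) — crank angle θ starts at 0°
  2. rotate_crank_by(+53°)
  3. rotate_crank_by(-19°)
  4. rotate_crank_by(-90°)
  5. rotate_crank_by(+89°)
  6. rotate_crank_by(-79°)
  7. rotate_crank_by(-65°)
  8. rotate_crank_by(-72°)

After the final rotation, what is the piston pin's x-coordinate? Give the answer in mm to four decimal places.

143.0795

set_geometry: r = 58 mm, L = 201 mm, e = 3 mm; θ ← 0°
rotate_crank_by(+53°): θ ← 0° +53° = 53°
rotate_crank_by(-19°): θ ← 53° -19° = 34°
rotate_crank_by(-90°): θ ← 34° -90° = -56°
rotate_crank_by(+89°): θ ← -56° +89° = 33°
rotate_crank_by(-79°): θ ← 33° -79° = -46°
rotate_crank_by(-65°): θ ← -46° -65° = -111°
rotate_crank_by(-72°): θ ← -111° -72° = -183°
crank pin P = (r cos θ, r sin θ) = (-57.920513, 3.035485)
h = r sin θ − e = 3.035485 − 3 = 0.035485
x = r cos θ + √(L² − h²) = -57.920513 + √(40401.0 − 0.0013) = -57.920513 + 200.999997 = 143.079484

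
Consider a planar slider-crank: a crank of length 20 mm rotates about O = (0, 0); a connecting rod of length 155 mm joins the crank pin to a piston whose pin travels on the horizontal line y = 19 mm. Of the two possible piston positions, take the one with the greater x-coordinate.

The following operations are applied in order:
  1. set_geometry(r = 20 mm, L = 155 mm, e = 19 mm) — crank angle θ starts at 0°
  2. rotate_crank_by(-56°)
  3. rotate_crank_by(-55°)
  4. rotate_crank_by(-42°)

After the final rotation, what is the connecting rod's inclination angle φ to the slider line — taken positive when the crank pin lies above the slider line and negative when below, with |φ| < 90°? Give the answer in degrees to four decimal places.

-10.4373

set_geometry: r = 20 mm, L = 155 mm, e = 19 mm; θ ← 0°
rotate_crank_by(-56°): θ ← 0° -56° = -56°
rotate_crank_by(-55°): θ ← -56° -55° = -111°
rotate_crank_by(-42°): θ ← -111° -42° = -153°
crank pin P = (r cos θ, r sin θ) = (-17.820130, -9.079810)
h = r sin θ − e = -9.079810 − 19 = -28.079810
sin φ = h / L = -28.079810 / 155 = -0.18116006
φ = arcsin(-0.18116006) = -10.437338°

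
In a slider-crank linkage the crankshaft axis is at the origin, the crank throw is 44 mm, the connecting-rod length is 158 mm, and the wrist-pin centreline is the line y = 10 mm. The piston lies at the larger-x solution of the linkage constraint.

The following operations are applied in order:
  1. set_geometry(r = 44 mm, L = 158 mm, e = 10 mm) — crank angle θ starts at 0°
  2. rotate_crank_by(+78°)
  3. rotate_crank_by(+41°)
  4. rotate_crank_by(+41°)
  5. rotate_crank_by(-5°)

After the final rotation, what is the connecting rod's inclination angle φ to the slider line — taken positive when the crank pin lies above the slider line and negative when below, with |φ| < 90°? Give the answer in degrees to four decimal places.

set_geometry: r = 44 mm, L = 158 mm, e = 10 mm; θ ← 0°
rotate_crank_by(+78°): θ ← 0° +78° = 78°
rotate_crank_by(+41°): θ ← 78° +41° = 119°
rotate_crank_by(+41°): θ ← 119° +41° = 160°
rotate_crank_by(-5°): θ ← 160° -5° = 155°
crank pin P = (r cos θ, r sin θ) = (-39.877543, 18.595204)
h = r sin θ − e = 18.595204 − 10 = 8.595204
sin φ = h / L = 8.595204 / 158 = 0.05440002
φ = arcsin(0.05440002) = 3.118431°

3.1184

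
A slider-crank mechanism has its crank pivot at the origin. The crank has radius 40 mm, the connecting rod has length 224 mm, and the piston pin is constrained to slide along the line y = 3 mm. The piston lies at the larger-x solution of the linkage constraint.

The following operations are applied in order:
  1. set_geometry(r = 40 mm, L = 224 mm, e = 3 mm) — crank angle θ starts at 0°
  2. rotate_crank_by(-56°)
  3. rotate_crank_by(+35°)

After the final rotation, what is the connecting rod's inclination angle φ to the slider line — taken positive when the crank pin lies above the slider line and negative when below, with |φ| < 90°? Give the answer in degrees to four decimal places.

set_geometry: r = 40 mm, L = 224 mm, e = 3 mm; θ ← 0°
rotate_crank_by(-56°): θ ← 0° -56° = -56°
rotate_crank_by(+35°): θ ← -56° +35° = -21°
crank pin P = (r cos θ, r sin θ) = (37.343217, -14.334718)
h = r sin θ − e = -14.334718 − 3 = -17.334718
sin φ = h / L = -17.334718 / 224 = -0.07738713
φ = arcsin(-0.07738713) = -4.438394°

-4.4384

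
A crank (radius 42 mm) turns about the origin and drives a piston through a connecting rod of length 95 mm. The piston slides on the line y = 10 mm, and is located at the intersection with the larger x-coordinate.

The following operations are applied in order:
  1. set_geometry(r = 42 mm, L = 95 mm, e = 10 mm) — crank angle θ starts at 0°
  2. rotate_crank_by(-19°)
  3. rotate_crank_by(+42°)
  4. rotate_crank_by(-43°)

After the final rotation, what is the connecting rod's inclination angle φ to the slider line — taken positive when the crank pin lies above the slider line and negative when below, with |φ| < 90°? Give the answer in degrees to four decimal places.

-14.8608

set_geometry: r = 42 mm, L = 95 mm, e = 10 mm; θ ← 0°
rotate_crank_by(-19°): θ ← 0° -19° = -19°
rotate_crank_by(+42°): θ ← -19° +42° = 23°
rotate_crank_by(-43°): θ ← 23° -43° = -20°
crank pin P = (r cos θ, r sin θ) = (39.467090, -14.364846)
h = r sin θ − e = -14.364846 − 10 = -24.364846
sin φ = h / L = -24.364846 / 95 = -0.25647206
φ = arcsin(-0.25647206) = -14.860829°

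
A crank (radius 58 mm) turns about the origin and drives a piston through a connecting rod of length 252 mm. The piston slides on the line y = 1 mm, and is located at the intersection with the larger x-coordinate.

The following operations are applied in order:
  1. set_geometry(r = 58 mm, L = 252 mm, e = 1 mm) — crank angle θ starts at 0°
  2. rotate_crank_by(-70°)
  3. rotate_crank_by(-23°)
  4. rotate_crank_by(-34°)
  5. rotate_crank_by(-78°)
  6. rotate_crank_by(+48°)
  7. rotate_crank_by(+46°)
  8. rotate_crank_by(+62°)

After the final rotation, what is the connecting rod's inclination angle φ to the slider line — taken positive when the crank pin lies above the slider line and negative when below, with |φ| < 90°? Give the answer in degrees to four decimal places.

set_geometry: r = 58 mm, L = 252 mm, e = 1 mm; θ ← 0°
rotate_crank_by(-70°): θ ← 0° -70° = -70°
rotate_crank_by(-23°): θ ← -70° -23° = -93°
rotate_crank_by(-34°): θ ← -93° -34° = -127°
rotate_crank_by(-78°): θ ← -127° -78° = -205°
rotate_crank_by(+48°): θ ← -205° +48° = -157°
rotate_crank_by(+46°): θ ← -157° +46° = -111°
rotate_crank_by(+62°): θ ← -111° +62° = -49°
crank pin P = (r cos θ, r sin θ) = (38.051424, -43.773156)
h = r sin θ − e = -43.773156 − 1 = -44.773156
sin φ = h / L = -44.773156 / 252 = -0.17767125
φ = arcsin(-0.17767125) = -10.234146°

-10.2341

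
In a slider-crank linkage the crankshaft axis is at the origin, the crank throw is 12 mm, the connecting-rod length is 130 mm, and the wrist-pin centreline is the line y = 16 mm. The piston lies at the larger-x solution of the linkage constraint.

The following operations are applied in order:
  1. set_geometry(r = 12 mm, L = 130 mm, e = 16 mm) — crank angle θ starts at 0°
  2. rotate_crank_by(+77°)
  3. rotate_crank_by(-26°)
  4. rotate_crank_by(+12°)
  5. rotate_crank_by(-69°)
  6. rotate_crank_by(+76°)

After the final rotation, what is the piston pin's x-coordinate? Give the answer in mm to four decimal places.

set_geometry: r = 12 mm, L = 130 mm, e = 16 mm; θ ← 0°
rotate_crank_by(+77°): θ ← 0° +77° = 77°
rotate_crank_by(-26°): θ ← 77° -26° = 51°
rotate_crank_by(+12°): θ ← 51° +12° = 63°
rotate_crank_by(-69°): θ ← 63° -69° = -6°
rotate_crank_by(+76°): θ ← -6° +76° = 70°
crank pin P = (r cos θ, r sin θ) = (4.104242, 11.276311)
h = r sin θ − e = 11.276311 − 16 = -4.723689
x = r cos θ + √(L² − h²) = 4.104242 + √(16900.0 − 22.3132) = 4.104242 + 129.914152 = 134.018393

134.0184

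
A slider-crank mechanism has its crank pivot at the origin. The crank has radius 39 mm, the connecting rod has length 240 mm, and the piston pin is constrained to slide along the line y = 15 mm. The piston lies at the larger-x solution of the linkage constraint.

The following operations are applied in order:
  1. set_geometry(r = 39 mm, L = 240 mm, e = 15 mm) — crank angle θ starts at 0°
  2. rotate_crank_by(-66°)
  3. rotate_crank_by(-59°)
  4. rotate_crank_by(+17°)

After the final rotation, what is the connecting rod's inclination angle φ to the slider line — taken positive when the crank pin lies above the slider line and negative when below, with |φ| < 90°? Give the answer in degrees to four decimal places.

set_geometry: r = 39 mm, L = 240 mm, e = 15 mm; θ ← 0°
rotate_crank_by(-66°): θ ← 0° -66° = -66°
rotate_crank_by(-59°): θ ← -66° -59° = -125°
rotate_crank_by(+17°): θ ← -125° +17° = -108°
crank pin P = (r cos θ, r sin θ) = (-12.051663, -37.091204)
h = r sin θ − e = -37.091204 − 15 = -52.091204
sin φ = h / L = -52.091204 / 240 = -0.21704668
φ = arcsin(-0.21704668) = -12.535630°

-12.5356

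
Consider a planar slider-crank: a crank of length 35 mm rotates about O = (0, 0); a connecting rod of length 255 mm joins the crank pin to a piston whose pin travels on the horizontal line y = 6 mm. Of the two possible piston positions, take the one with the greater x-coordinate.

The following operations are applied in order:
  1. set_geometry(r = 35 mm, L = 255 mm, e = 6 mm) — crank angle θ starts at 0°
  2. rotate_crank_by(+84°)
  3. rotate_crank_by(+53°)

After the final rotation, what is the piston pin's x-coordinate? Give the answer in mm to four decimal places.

228.7757

set_geometry: r = 35 mm, L = 255 mm, e = 6 mm; θ ← 0°
rotate_crank_by(+84°): θ ← 0° +84° = 84°
rotate_crank_by(+53°): θ ← 84° +53° = 137°
crank pin P = (r cos θ, r sin θ) = (-25.597380, 23.869943)
h = r sin θ − e = 23.869943 − 6 = 17.869943
x = r cos θ + √(L² − h²) = -25.597380 + √(65025.0 − 319.3348) = -25.597380 + 254.373083 = 228.775703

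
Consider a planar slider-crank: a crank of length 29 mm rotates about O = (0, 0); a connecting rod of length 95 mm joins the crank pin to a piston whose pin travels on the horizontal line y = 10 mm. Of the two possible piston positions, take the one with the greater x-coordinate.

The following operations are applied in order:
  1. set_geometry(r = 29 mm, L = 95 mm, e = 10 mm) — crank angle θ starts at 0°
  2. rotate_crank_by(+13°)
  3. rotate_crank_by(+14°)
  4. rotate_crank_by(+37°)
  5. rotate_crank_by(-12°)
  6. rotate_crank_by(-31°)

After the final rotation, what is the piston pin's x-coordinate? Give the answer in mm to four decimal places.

122.0730

set_geometry: r = 29 mm, L = 95 mm, e = 10 mm; θ ← 0°
rotate_crank_by(+13°): θ ← 0° +13° = 13°
rotate_crank_by(+14°): θ ← 13° +14° = 27°
rotate_crank_by(+37°): θ ← 27° +37° = 64°
rotate_crank_by(-12°): θ ← 64° -12° = 52°
rotate_crank_by(-31°): θ ← 52° -31° = 21°
crank pin P = (r cos θ, r sin θ) = (27.073832, 10.392671)
h = r sin θ − e = 10.392671 − 10 = 0.392671
x = r cos θ + √(L² − h²) = 27.073832 + √(9025.0 − 0.1542) = 27.073832 + 94.999188 = 122.073021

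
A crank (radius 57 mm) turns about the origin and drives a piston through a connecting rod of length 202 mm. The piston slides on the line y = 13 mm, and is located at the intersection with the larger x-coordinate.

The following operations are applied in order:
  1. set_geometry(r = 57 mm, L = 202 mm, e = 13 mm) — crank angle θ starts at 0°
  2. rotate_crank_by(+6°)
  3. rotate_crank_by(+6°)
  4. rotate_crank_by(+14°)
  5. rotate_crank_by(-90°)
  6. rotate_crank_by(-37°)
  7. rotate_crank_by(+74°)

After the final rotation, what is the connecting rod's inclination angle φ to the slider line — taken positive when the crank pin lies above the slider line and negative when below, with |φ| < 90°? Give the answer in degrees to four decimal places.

-11.0965

set_geometry: r = 57 mm, L = 202 mm, e = 13 mm; θ ← 0°
rotate_crank_by(+6°): θ ← 0° +6° = 6°
rotate_crank_by(+6°): θ ← 6° +6° = 12°
rotate_crank_by(+14°): θ ← 12° +14° = 26°
rotate_crank_by(-90°): θ ← 26° -90° = -64°
rotate_crank_by(-37°): θ ← -64° -37° = -101°
rotate_crank_by(+74°): θ ← -101° +74° = -27°
crank pin P = (r cos θ, r sin θ) = (50.787372, -25.877458)
h = r sin θ − e = -25.877458 − 13 = -38.877458
sin φ = h / L = -38.877458 / 202 = -0.19246267
φ = arcsin(-0.19246267) = -11.096538°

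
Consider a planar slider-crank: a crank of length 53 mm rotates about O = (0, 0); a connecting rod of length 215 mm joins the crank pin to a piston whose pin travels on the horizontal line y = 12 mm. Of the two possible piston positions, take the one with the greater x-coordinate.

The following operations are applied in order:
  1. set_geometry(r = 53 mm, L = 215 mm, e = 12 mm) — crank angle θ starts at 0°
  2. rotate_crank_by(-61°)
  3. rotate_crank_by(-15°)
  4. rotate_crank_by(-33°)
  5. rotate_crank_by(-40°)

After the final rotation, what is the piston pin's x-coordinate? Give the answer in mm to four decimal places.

set_geometry: r = 53 mm, L = 215 mm, e = 12 mm; θ ← 0°
rotate_crank_by(-61°): θ ← 0° -61° = -61°
rotate_crank_by(-15°): θ ← -61° -15° = -76°
rotate_crank_by(-33°): θ ← -76° -33° = -109°
rotate_crank_by(-40°): θ ← -109° -40° = -149°
crank pin P = (r cos θ, r sin θ) = (-45.429867, -27.297018)
h = r sin θ − e = -27.297018 − 12 = -39.297018
x = r cos θ + √(L² − h²) = -45.429867 + √(46225.0 − 1544.2556) = -45.429867 + 211.378202 = 165.948335

165.9483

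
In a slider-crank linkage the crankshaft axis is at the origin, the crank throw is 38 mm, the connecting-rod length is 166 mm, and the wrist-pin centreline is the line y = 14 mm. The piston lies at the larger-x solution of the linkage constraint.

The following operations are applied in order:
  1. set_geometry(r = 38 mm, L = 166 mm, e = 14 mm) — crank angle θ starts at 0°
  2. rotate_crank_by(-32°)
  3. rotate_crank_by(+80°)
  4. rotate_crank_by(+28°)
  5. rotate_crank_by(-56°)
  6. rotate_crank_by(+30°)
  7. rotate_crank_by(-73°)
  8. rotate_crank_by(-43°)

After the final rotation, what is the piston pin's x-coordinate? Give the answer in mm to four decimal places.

set_geometry: r = 38 mm, L = 166 mm, e = 14 mm; θ ← 0°
rotate_crank_by(-32°): θ ← 0° -32° = -32°
rotate_crank_by(+80°): θ ← -32° +80° = 48°
rotate_crank_by(+28°): θ ← 48° +28° = 76°
rotate_crank_by(-56°): θ ← 76° -56° = 20°
rotate_crank_by(+30°): θ ← 20° +30° = 50°
rotate_crank_by(-73°): θ ← 50° -73° = -23°
rotate_crank_by(-43°): θ ← -23° -43° = -66°
crank pin P = (r cos θ, r sin θ) = (15.455992, -34.714727)
h = r sin θ − e = -34.714727 − 14 = -48.714727
x = r cos θ + √(L² − h²) = 15.455992 + √(27556.0 − 2373.1247) = 15.455992 + 158.691132 = 174.147124

174.1471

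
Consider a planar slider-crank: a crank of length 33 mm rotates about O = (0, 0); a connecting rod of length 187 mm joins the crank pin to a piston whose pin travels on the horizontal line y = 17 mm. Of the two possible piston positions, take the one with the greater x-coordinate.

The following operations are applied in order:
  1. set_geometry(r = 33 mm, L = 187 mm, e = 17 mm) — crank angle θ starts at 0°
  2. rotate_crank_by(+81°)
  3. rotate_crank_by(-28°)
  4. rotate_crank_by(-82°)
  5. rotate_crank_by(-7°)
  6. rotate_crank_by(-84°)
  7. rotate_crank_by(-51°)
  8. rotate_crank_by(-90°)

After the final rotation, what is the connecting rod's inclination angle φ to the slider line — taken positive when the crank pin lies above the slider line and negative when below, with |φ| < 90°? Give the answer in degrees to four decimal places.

set_geometry: r = 33 mm, L = 187 mm, e = 17 mm; θ ← 0°
rotate_crank_by(+81°): θ ← 0° +81° = 81°
rotate_crank_by(-28°): θ ← 81° -28° = 53°
rotate_crank_by(-82°): θ ← 53° -82° = -29°
rotate_crank_by(-7°): θ ← -29° -7° = -36°
rotate_crank_by(-84°): θ ← -36° -84° = -120°
rotate_crank_by(-51°): θ ← -120° -51° = -171°
rotate_crank_by(-90°): θ ← -171° -90° = -261°
crank pin P = (r cos θ, r sin θ) = (-5.162337, 32.593715)
h = r sin θ − e = 32.593715 − 17 = 15.593715
sin φ = h / L = 15.593715 / 187 = 0.08338885
φ = arcsin(0.08338885) = 4.783384°

4.7834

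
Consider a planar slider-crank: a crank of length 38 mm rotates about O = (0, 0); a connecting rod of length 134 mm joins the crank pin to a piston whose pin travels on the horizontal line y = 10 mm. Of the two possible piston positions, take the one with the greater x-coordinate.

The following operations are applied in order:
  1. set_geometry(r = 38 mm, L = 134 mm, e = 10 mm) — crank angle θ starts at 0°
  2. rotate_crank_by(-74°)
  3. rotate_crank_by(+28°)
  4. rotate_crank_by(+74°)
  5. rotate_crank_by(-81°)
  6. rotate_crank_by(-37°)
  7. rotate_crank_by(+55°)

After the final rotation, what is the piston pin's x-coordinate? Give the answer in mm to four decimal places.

161.3008

set_geometry: r = 38 mm, L = 134 mm, e = 10 mm; θ ← 0°
rotate_crank_by(-74°): θ ← 0° -74° = -74°
rotate_crank_by(+28°): θ ← -74° +28° = -46°
rotate_crank_by(+74°): θ ← -46° +74° = 28°
rotate_crank_by(-81°): θ ← 28° -81° = -53°
rotate_crank_by(-37°): θ ← -53° -37° = -90°
rotate_crank_by(+55°): θ ← -90° +55° = -35°
crank pin P = (r cos θ, r sin θ) = (31.127778, -21.795905)
h = r sin θ − e = -21.795905 − 10 = -31.795905
x = r cos θ + √(L² − h²) = 31.127778 + √(17956.0 − 1010.9795) = 31.127778 + 130.173040 = 161.300818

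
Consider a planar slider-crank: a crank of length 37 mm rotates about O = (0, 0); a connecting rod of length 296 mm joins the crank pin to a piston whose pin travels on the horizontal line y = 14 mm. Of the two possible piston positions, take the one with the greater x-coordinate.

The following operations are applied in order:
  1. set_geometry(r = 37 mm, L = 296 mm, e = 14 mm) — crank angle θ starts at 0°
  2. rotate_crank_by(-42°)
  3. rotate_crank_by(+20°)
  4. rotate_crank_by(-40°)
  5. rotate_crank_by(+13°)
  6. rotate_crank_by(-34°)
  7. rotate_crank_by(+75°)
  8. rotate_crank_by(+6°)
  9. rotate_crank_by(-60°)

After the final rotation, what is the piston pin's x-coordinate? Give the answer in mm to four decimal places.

309.6682

set_geometry: r = 37 mm, L = 296 mm, e = 14 mm; θ ← 0°
rotate_crank_by(-42°): θ ← 0° -42° = -42°
rotate_crank_by(+20°): θ ← -42° +20° = -22°
rotate_crank_by(-40°): θ ← -22° -40° = -62°
rotate_crank_by(+13°): θ ← -62° +13° = -49°
rotate_crank_by(-34°): θ ← -49° -34° = -83°
rotate_crank_by(+75°): θ ← -83° +75° = -8°
rotate_crank_by(+6°): θ ← -8° +6° = -2°
rotate_crank_by(-60°): θ ← -2° -60° = -62°
crank pin P = (r cos θ, r sin θ) = (17.370448, -32.669061)
h = r sin θ − e = -32.669061 − 14 = -46.669061
x = r cos θ + √(L² − h²) = 17.370448 + √(87616.0 − 2178.0012) = 17.370448 + 292.297791 = 309.668239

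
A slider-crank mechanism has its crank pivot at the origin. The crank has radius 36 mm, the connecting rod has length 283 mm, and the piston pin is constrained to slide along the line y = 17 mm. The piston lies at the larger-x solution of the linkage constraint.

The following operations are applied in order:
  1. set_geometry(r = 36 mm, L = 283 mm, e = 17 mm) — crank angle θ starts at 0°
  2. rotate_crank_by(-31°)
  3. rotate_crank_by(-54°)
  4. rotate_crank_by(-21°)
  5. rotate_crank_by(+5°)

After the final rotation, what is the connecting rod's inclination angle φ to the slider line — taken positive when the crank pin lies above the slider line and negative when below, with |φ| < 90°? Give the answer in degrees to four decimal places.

set_geometry: r = 36 mm, L = 283 mm, e = 17 mm; θ ← 0°
rotate_crank_by(-31°): θ ← 0° -31° = -31°
rotate_crank_by(-54°): θ ← -31° -54° = -85°
rotate_crank_by(-21°): θ ← -85° -21° = -106°
rotate_crank_by(+5°): θ ← -106° +5° = -101°
crank pin P = (r cos θ, r sin θ) = (-6.869124, -35.338579)
h = r sin θ − e = -35.338579 − 17 = -52.338579
sin φ = h / L = -52.338579 / 283 = -0.18494197
φ = arcsin(-0.18494197) = -10.657749°

-10.6577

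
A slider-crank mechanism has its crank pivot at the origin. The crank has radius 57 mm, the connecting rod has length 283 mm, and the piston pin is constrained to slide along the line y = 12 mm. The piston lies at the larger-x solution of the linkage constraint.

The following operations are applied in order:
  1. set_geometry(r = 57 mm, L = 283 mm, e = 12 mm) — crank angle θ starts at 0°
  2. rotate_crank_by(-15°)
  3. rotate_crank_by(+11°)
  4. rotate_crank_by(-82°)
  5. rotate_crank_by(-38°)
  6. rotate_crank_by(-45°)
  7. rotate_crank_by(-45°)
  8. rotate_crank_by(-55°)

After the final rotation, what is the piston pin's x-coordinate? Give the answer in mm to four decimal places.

set_geometry: r = 57 mm, L = 283 mm, e = 12 mm; θ ← 0°
rotate_crank_by(-15°): θ ← 0° -15° = -15°
rotate_crank_by(+11°): θ ← -15° +11° = -4°
rotate_crank_by(-82°): θ ← -4° -82° = -86°
rotate_crank_by(-38°): θ ← -86° -38° = -124°
rotate_crank_by(-45°): θ ← -124° -45° = -169°
rotate_crank_by(-45°): θ ← -169° -45° = -214°
rotate_crank_by(-55°): θ ← -214° -55° = -269°
crank pin P = (r cos θ, r sin θ) = (-0.994787, 56.991319)
h = r sin θ − e = 56.991319 − 12 = 44.991319
x = r cos θ + √(L² − h²) = -0.994787 + √(80089.0 − 2024.2188) = -0.994787 + 279.400754 = 278.405967

278.4060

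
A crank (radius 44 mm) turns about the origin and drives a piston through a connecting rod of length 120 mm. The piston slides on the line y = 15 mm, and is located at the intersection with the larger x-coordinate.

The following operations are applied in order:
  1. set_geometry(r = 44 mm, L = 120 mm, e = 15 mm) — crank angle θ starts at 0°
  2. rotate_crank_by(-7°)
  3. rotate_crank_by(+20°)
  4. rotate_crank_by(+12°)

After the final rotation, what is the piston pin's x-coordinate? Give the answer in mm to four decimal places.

159.8237

set_geometry: r = 44 mm, L = 120 mm, e = 15 mm; θ ← 0°
rotate_crank_by(-7°): θ ← 0° -7° = -7°
rotate_crank_by(+20°): θ ← -7° +20° = 13°
rotate_crank_by(+12°): θ ← 13° +12° = 25°
crank pin P = (r cos θ, r sin θ) = (39.877543, 18.595204)
h = r sin θ − e = 18.595204 − 15 = 3.595204
x = r cos θ + √(L² − h²) = 39.877543 + √(14400.0 − 12.9255) = 39.877543 + 119.946132 = 159.823674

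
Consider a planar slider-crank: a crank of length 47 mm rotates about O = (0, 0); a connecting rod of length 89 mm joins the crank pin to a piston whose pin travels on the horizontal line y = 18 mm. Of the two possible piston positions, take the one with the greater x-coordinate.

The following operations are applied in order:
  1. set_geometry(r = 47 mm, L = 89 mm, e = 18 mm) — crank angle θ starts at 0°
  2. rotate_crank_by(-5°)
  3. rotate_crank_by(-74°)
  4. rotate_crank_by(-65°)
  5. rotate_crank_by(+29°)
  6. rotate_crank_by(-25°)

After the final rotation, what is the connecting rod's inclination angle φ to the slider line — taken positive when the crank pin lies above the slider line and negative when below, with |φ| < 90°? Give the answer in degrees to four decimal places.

-32.7992

set_geometry: r = 47 mm, L = 89 mm, e = 18 mm; θ ← 0°
rotate_crank_by(-5°): θ ← 0° -5° = -5°
rotate_crank_by(-74°): θ ← -5° -74° = -79°
rotate_crank_by(-65°): θ ← -79° -65° = -144°
rotate_crank_by(+29°): θ ← -144° +29° = -115°
rotate_crank_by(-25°): θ ← -115° -25° = -140°
crank pin P = (r cos θ, r sin θ) = (-36.004089, -30.211018)
h = r sin θ − e = -30.211018 − 18 = -48.211018
sin φ = h / L = -48.211018 / 89 = -0.54169683
φ = arcsin(-0.54169683) = -32.799224°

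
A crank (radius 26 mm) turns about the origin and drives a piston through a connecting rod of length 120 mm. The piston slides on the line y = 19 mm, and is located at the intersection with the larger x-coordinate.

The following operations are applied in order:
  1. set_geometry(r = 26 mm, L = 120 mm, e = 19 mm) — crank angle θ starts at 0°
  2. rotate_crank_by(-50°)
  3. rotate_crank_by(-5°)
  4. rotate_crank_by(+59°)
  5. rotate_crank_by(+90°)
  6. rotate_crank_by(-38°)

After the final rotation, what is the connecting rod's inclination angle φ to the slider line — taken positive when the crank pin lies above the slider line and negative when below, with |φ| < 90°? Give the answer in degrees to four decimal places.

set_geometry: r = 26 mm, L = 120 mm, e = 19 mm; θ ← 0°
rotate_crank_by(-50°): θ ← 0° -50° = -50°
rotate_crank_by(-5°): θ ← -50° -5° = -55°
rotate_crank_by(+59°): θ ← -55° +59° = 4°
rotate_crank_by(+90°): θ ← 4° +90° = 94°
rotate_crank_by(-38°): θ ← 94° -38° = 56°
crank pin P = (r cos θ, r sin θ) = (14.539015, 21.554977)
h = r sin θ − e = 21.554977 − 19 = 2.554977
sin φ = h / L = 2.554977 / 120 = 0.02129147
φ = arcsin(0.02129147) = 1.220004°

1.2200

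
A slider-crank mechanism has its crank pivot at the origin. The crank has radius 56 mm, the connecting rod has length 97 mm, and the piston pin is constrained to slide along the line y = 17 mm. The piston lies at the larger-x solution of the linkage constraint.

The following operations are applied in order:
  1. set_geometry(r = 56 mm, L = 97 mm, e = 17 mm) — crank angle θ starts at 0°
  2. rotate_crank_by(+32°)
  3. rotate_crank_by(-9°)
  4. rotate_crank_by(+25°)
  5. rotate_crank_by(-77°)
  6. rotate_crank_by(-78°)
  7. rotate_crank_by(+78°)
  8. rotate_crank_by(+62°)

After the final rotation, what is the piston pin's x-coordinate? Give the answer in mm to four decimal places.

set_geometry: r = 56 mm, L = 97 mm, e = 17 mm; θ ← 0°
rotate_crank_by(+32°): θ ← 0° +32° = 32°
rotate_crank_by(-9°): θ ← 32° -9° = 23°
rotate_crank_by(+25°): θ ← 23° +25° = 48°
rotate_crank_by(-77°): θ ← 48° -77° = -29°
rotate_crank_by(-78°): θ ← -29° -78° = -107°
rotate_crank_by(+78°): θ ← -107° +78° = -29°
rotate_crank_by(+62°): θ ← -29° +62° = 33°
crank pin P = (r cos θ, r sin θ) = (46.965552, 30.499786)
h = r sin θ − e = 30.499786 − 17 = 13.499786
x = r cos θ + √(L² − h²) = 46.965552 + √(9409.0 − 182.2442) = 46.965552 + 96.056003 = 143.021555

143.0216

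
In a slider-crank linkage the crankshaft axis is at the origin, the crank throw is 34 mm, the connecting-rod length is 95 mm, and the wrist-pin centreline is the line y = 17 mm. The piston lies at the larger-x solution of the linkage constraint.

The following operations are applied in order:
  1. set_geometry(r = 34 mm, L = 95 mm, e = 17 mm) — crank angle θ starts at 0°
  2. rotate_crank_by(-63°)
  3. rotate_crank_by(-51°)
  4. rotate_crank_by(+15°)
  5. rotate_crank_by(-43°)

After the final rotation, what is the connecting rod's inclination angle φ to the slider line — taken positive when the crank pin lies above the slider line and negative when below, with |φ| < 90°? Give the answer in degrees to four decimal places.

-23.5338

set_geometry: r = 34 mm, L = 95 mm, e = 17 mm; θ ← 0°
rotate_crank_by(-63°): θ ← 0° -63° = -63°
rotate_crank_by(-51°): θ ← -63° -51° = -114°
rotate_crank_by(+15°): θ ← -114° +15° = -99°
rotate_crank_by(-43°): θ ← -99° -43° = -142°
crank pin P = (r cos θ, r sin θ) = (-26.792366, -20.932490)
h = r sin θ − e = -20.932490 − 17 = -37.932490
sin φ = h / L = -37.932490 / 95 = -0.39928937
φ = arcsin(-0.39928937) = -23.533761°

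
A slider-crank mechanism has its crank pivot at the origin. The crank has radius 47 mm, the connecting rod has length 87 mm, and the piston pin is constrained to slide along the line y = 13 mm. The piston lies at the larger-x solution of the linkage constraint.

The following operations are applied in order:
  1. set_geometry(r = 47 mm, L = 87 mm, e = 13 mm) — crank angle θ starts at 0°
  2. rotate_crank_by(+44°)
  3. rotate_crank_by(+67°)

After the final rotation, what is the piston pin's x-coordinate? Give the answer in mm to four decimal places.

64.4926

set_geometry: r = 47 mm, L = 87 mm, e = 13 mm; θ ← 0°
rotate_crank_by(+44°): θ ← 0° +44° = 44°
rotate_crank_by(+67°): θ ← 44° +67° = 111°
crank pin P = (r cos θ, r sin θ) = (-16.843294, 43.878280)
h = r sin θ − e = 43.878280 − 13 = 30.878280
x = r cos θ + √(L² − h²) = -16.843294 + √(7569.0 − 953.4682) = -16.843294 + 81.335920 = 64.492626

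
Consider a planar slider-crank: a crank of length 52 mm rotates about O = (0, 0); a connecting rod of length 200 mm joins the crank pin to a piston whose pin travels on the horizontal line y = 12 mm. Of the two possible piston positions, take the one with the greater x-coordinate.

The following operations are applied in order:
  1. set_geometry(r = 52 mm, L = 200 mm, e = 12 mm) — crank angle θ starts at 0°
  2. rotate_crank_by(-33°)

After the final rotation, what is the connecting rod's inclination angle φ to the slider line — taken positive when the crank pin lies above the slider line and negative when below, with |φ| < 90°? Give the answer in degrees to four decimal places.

set_geometry: r = 52 mm, L = 200 mm, e = 12 mm; θ ← 0°
rotate_crank_by(-33°): θ ← 0° -33° = -33°
crank pin P = (r cos θ, r sin θ) = (43.610870, -28.321230)
h = r sin θ − e = -28.321230 − 12 = -40.321230
sin φ = h / L = -40.321230 / 200 = -0.20160615
φ = arcsin(-0.20160615) = -11.630898°

-11.6309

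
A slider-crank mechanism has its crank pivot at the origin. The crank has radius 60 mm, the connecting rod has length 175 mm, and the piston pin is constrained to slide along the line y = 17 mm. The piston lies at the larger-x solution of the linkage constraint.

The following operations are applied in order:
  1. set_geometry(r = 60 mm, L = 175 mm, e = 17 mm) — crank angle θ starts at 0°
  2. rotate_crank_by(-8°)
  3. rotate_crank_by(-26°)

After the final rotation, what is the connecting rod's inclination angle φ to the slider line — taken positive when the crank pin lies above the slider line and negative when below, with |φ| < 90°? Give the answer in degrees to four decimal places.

set_geometry: r = 60 mm, L = 175 mm, e = 17 mm; θ ← 0°
rotate_crank_by(-8°): θ ← 0° -8° = -8°
rotate_crank_by(-26°): θ ← -8° -26° = -34°
crank pin P = (r cos θ, r sin θ) = (49.742254, -33.551574)
h = r sin θ − e = -33.551574 − 17 = -50.551574
sin φ = h / L = -50.551574 / 175 = -0.28886614
φ = arcsin(-0.28886614) = -16.790086°

-16.7901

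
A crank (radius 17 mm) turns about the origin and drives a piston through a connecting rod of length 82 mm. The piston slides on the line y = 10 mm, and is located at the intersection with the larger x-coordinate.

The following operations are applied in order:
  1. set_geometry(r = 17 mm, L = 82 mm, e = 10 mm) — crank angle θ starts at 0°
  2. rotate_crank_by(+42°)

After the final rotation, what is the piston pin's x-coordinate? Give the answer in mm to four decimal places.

set_geometry: r = 17 mm, L = 82 mm, e = 10 mm; θ ← 0°
rotate_crank_by(+42°): θ ← 0° +42° = 42°
crank pin P = (r cos θ, r sin θ) = (12.633462, 11.375220)
h = r sin θ − e = 11.375220 − 10 = 1.375220
x = r cos θ + √(L² − h²) = 12.633462 + √(6724.0 − 1.8912) = 12.633462 + 81.988467 = 94.621929

94.6219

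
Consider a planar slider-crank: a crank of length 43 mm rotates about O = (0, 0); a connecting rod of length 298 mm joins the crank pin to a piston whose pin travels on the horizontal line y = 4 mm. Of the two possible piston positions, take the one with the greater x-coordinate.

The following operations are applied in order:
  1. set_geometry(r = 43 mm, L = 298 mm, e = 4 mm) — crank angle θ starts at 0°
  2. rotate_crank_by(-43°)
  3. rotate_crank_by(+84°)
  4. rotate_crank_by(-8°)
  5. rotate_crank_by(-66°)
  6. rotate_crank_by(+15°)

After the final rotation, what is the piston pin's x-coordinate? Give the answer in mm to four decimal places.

338.3936

set_geometry: r = 43 mm, L = 298 mm, e = 4 mm; θ ← 0°
rotate_crank_by(-43°): θ ← 0° -43° = -43°
rotate_crank_by(+84°): θ ← -43° +84° = 41°
rotate_crank_by(-8°): θ ← 41° -8° = 33°
rotate_crank_by(-66°): θ ← 33° -66° = -33°
rotate_crank_by(+15°): θ ← -33° +15° = -18°
crank pin P = (r cos θ, r sin θ) = (40.895430, -13.287731)
h = r sin θ − e = -13.287731 − 4 = -17.287731
x = r cos θ + √(L² − h²) = 40.895430 + √(88804.0 − 298.8656) = 40.895430 + 297.498125 = 338.393555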